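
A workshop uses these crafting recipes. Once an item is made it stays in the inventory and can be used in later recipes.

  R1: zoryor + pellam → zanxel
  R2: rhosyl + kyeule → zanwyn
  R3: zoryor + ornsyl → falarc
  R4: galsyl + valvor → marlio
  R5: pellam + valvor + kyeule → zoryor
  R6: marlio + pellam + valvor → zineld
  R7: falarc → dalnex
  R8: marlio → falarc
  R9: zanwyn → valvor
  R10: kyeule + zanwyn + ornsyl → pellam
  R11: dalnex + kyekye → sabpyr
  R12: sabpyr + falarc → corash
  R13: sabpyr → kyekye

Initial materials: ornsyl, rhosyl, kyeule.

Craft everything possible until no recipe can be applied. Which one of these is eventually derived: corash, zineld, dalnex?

rhosyl + kyeule → zanwyn (R2).
Using R9, zanwyn makes valvor.
kyeule + zanwyn + ornsyl → pellam (R10).
pellam + valvor + kyeule → zoryor (R5).
Using R3, zoryor and ornsyl make falarc.
falarc → dalnex (R7).
corash would need sabpyr and falarc (R12), but sabpyr is never obtained. zineld would need marlio, pellam, and valvor (R6), but marlio is never obtained.

dalnex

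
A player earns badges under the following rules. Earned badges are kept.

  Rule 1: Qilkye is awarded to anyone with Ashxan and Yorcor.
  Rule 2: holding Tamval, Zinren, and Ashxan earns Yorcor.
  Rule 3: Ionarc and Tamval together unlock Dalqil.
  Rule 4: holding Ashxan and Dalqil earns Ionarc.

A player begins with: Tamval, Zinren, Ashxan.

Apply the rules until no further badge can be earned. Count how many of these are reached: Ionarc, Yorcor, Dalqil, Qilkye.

2

With Tamval, Zinren, and Ashxan, Yorcor is earned (Rule 2).
With Ashxan and Yorcor, Qilkye is earned (Rule 1).
Ionarc would need Ashxan and Dalqil (Rule 4), but Dalqil is never earned.
Yorcor: reached.
Dalqil would need Ionarc and Tamval (Rule 3), but Ionarc is never earned.
Qilkye: reached.
Reached: Yorcor and Qilkye — 2 of the 4.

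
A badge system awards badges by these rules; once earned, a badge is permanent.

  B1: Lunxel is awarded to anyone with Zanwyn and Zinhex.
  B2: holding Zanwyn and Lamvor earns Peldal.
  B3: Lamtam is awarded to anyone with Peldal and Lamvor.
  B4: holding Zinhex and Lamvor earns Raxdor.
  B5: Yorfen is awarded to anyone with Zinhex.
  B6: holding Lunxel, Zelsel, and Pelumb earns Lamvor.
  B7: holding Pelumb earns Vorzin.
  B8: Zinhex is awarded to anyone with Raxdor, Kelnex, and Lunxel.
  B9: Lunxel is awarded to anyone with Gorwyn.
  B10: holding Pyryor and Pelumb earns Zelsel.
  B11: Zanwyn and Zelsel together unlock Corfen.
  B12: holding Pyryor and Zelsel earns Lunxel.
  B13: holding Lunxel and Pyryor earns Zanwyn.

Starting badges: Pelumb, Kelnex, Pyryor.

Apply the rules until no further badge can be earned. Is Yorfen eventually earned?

No

Yorfen would need Zinhex (B5), but Zinhex is never earned.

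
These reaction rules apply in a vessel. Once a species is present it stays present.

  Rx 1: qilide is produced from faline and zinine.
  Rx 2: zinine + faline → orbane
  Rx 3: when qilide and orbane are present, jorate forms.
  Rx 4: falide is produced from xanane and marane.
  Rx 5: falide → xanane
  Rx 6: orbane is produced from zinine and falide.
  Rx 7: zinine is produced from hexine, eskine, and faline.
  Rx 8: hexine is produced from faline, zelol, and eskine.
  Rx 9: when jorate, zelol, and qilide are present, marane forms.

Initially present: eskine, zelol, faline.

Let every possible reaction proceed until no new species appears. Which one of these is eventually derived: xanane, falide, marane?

marane

faline, zelol, and eskine present → hexine forms (Rx 8).
hexine, eskine, and faline present → zinine forms (Rx 7).
zinine and faline present → orbane forms (Rx 2).
faline and zinine present → qilide forms (Rx 1).
qilide and orbane present → jorate forms (Rx 3).
jorate, zelol, and qilide present → marane forms (Rx 9).
falide would need xanane and marane (Rx 4), but xanane never forms. xanane would need falide (Rx 5), but falide never forms.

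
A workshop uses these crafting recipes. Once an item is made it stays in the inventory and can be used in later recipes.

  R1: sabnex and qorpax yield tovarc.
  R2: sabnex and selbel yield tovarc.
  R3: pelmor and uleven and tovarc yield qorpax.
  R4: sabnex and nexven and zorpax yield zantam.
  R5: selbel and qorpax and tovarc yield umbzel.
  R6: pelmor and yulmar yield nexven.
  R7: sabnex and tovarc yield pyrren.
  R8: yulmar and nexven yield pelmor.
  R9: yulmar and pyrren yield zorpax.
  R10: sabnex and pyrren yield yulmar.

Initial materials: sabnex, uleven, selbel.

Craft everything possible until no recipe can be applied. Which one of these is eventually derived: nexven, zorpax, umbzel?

Using R2, sabnex and selbel make tovarc.
Using R7, sabnex and tovarc make pyrren.
Using R10, sabnex and pyrren make yulmar.
Using R9, yulmar and pyrren make zorpax.
umbzel would need selbel, qorpax, and tovarc (R5), but qorpax is never obtained. nexven would need pelmor and yulmar (R6), but pelmor is never obtained.

zorpax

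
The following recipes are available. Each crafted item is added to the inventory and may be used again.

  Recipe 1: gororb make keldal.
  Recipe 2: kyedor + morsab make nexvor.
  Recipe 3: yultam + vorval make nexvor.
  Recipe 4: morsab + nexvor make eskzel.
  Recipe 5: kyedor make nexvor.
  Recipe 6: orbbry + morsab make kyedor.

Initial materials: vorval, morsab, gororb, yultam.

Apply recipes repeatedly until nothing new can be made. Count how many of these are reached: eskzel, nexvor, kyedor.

Using Recipe 3, yultam and vorval make nexvor.
Using Recipe 4, morsab and nexvor make eskzel.
eskzel: reached.
nexvor: reached.
kyedor would need orbbry and morsab (Recipe 6), but orbbry is never obtained.
Reached: eskzel and nexvor — 2 of the 3.

2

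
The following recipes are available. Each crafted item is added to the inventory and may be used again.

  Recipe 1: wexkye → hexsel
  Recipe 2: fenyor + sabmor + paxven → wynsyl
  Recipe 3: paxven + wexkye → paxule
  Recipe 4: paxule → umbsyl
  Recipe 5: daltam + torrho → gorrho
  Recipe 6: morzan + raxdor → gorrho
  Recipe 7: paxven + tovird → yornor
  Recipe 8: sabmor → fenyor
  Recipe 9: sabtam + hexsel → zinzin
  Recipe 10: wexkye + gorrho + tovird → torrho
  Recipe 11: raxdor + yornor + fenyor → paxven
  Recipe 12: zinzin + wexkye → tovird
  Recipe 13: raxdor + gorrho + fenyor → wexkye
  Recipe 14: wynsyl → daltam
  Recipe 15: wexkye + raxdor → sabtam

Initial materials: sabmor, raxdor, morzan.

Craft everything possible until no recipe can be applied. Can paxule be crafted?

No

paxule would need paxven and wexkye (Recipe 3), but paxven is never obtained.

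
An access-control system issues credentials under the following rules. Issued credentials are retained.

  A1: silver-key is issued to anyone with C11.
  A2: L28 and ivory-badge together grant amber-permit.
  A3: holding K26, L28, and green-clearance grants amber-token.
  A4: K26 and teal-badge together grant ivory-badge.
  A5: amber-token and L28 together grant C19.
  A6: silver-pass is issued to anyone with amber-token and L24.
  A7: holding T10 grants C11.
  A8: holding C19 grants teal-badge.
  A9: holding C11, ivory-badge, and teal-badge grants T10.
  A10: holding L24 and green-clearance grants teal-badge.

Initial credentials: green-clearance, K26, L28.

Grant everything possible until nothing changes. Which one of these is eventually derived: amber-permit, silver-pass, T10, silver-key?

amber-permit

Holding K26, L28, and green-clearance grants amber-token (A3).
Holding amber-token and L28 grants C19 (A5).
Holding C19 grants teal-badge (A8).
Holding K26 and teal-badge grants ivory-badge (A4).
Holding L28 and ivory-badge grants amber-permit (A2).
silver-pass would need amber-token and L24 (A6), but L24 is never granted. silver-key would need C11 (A1), but C11 is never granted. T10 would need C11, ivory-badge, and teal-badge (A9), but C11 is never granted.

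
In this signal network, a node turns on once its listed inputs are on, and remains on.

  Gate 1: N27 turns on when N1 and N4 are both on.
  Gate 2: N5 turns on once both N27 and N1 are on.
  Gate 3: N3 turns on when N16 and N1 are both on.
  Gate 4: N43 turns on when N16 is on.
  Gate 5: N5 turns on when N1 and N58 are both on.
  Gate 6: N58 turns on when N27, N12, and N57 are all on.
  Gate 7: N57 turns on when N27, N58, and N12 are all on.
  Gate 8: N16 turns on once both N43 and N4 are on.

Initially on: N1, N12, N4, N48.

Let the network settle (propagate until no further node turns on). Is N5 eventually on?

Yes

Gate 1: N1 and N4 on → N27 on.
Gate 2: N27 and N1 on → N5 on.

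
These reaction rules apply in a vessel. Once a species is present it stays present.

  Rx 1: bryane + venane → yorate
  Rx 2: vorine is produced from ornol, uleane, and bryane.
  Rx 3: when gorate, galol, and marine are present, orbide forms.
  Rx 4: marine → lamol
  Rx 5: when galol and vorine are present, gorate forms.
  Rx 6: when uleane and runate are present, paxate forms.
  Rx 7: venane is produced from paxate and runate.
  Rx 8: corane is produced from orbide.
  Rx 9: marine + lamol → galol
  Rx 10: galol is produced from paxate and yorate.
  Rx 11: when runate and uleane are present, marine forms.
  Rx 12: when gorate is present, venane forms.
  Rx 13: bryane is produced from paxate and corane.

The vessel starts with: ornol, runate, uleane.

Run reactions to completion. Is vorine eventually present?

vorine would need ornol, uleane, and bryane (Rx 2), but bryane never forms.

No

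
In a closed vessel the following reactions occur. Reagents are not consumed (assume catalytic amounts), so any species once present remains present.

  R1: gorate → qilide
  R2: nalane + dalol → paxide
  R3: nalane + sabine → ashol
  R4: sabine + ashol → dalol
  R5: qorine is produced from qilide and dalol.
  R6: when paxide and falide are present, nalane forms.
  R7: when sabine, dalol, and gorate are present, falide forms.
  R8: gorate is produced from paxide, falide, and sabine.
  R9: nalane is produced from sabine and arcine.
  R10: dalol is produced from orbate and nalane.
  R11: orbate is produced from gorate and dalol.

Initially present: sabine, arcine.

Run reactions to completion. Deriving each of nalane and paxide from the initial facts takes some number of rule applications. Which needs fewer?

nalane

nalane: sabine and arcine present → nalane forms (R9). [1 rule application]
paxide: sabine and arcine present → nalane forms (R9). nalane and sabine present → ashol forms (R3). sabine and ashol present → dalol forms (R4). nalane and dalol present → paxide forms (R2). [4 rule applications]
nalane needs fewer.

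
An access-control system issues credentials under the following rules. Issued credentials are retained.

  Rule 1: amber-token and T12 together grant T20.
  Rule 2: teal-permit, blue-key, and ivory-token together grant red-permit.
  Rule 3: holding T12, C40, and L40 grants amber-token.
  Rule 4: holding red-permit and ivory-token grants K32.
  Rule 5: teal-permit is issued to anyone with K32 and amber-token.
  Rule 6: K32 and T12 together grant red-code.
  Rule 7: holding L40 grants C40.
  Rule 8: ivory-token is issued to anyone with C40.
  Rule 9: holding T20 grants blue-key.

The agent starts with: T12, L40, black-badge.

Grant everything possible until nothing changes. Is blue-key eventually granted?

Yes

Holding L40 grants C40 (Rule 7).
Holding T12, C40, and L40 grants amber-token (Rule 3).
Holding amber-token and T12 grants T20 (Rule 1).
Holding T20 grants blue-key (Rule 9).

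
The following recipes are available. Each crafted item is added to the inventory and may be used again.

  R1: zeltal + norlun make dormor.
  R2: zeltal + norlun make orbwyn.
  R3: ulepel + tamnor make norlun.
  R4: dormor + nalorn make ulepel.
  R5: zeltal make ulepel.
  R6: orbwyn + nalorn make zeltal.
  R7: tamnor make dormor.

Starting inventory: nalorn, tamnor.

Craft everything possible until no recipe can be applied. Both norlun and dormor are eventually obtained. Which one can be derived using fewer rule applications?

dormor

dormor: tamnor → dormor (R7). [1 rule application]
norlun: tamnor → dormor (R7). Using R4, dormor and nalorn make ulepel. Using R3, ulepel and tamnor make norlun. [3 rule applications]
dormor needs fewer.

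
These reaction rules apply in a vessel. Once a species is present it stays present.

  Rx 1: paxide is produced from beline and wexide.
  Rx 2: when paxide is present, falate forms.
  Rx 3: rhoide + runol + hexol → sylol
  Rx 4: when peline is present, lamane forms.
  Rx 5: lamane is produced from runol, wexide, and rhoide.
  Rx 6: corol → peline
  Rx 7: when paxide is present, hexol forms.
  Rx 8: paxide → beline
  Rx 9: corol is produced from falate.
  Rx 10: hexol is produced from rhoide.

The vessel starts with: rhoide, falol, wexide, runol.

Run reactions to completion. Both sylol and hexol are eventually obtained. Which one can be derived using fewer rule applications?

hexol

hexol: rhoide present → hexol forms (Rx 10). [1 rule application]
sylol: rhoide present → hexol forms (Rx 10). rhoide, runol, and hexol present → sylol forms (Rx 3). [2 rule applications]
hexol needs fewer.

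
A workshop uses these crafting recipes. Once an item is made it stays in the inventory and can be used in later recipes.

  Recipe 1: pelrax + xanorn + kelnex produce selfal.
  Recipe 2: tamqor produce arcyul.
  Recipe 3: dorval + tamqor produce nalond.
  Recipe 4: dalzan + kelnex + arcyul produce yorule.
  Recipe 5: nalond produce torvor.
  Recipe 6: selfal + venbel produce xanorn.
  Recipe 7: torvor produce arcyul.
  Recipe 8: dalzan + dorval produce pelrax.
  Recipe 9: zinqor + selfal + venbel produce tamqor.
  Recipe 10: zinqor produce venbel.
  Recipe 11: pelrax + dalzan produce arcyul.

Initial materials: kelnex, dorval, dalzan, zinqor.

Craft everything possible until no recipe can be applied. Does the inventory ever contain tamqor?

No

tamqor would need zinqor, selfal, and venbel (Recipe 9), but selfal is never obtained.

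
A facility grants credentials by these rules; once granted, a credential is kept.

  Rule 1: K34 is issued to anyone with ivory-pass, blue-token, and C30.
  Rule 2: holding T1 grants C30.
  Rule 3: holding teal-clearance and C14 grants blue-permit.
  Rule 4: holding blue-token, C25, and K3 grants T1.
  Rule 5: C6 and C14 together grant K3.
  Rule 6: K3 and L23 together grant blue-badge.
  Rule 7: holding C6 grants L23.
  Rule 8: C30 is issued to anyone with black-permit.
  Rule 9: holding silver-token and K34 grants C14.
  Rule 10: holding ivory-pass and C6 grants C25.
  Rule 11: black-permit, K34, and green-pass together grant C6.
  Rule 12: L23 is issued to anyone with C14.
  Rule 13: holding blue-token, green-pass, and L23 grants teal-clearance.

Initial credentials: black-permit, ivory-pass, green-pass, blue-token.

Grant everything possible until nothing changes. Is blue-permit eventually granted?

No

blue-permit would need teal-clearance and C14 (Rule 3), but C14 is never granted.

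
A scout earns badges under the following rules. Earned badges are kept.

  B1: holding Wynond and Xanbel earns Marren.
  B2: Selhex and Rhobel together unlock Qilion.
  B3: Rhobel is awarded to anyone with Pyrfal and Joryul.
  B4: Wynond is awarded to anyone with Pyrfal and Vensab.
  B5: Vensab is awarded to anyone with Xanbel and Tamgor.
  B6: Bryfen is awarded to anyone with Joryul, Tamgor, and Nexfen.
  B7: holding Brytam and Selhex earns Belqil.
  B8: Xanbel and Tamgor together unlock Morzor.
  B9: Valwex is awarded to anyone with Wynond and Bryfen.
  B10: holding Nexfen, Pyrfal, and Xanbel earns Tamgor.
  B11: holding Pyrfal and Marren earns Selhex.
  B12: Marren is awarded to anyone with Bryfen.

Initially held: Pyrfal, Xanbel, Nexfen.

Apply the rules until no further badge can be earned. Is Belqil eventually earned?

No

Belqil would need Brytam and Selhex (B7), but Brytam is never earned.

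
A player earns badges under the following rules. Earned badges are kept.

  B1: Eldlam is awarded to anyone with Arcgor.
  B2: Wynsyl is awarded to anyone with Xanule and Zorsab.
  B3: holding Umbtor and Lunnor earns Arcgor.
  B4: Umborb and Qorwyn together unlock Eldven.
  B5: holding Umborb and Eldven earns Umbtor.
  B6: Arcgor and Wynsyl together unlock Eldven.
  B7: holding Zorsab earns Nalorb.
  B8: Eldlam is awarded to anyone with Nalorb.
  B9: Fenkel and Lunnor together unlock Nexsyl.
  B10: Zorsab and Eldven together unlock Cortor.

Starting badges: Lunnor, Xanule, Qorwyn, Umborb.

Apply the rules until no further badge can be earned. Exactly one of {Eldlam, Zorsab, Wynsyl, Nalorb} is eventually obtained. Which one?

Eldlam

With Umborb and Qorwyn, Eldven is earned (B4).
With Umborb and Eldven, Umbtor is earned (B5).
With Umbtor and Lunnor, Arcgor is earned (B3).
With Arcgor, Eldlam is earned (B1).
Nalorb would need Zorsab (B7), but Zorsab is never earned. Wynsyl would need Xanule and Zorsab (B2), but Zorsab is never earned. No rule produces Zorsab, and it is not given.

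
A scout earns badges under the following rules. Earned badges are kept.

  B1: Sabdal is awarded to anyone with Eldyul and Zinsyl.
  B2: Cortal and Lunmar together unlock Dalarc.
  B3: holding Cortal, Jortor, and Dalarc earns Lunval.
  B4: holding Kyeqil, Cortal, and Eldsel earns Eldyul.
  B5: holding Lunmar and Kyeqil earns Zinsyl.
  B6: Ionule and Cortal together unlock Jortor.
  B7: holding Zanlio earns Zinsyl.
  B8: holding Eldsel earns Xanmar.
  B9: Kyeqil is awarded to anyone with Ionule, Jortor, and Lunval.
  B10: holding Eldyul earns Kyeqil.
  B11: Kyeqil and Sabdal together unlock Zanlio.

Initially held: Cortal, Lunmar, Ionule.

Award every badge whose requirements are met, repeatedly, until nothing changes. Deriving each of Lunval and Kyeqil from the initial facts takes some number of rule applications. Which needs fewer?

Lunval: With Ionule and Cortal, Jortor is earned (B6). With Cortal and Lunmar, Dalarc is earned (B2). With Cortal, Jortor, and Dalarc, Lunval is earned (B3). [3 rule applications]
Kyeqil: With Ionule and Cortal, Jortor is earned (B6). With Cortal and Lunmar, Dalarc is earned (B2). With Cortal, Jortor, and Dalarc, Lunval is earned (B3). With Ionule, Jortor, and Lunval, Kyeqil is earned (B9). [4 rule applications]
Lunval needs fewer.

Lunval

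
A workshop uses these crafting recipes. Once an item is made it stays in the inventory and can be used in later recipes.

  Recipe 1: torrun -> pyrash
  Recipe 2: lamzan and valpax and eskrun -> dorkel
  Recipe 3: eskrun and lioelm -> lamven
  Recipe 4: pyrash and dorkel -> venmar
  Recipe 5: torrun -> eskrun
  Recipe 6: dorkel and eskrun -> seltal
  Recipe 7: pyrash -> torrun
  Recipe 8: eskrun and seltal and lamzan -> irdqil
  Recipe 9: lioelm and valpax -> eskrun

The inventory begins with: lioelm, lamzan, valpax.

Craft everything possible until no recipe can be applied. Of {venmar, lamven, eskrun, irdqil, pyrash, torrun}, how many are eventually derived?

Using Recipe 9, lioelm and valpax make eskrun.
lamzan and valpax and eskrun -> dorkel (Recipe 2).
eskrun and lioelm -> lamven (Recipe 3).
dorkel and eskrun -> seltal (Recipe 6).
eskrun and seltal and lamzan -> irdqil (Recipe 8).
venmar would need pyrash and dorkel (Recipe 4), but pyrash is never obtained.
lamven: reached.
eskrun: reached.
irdqil: reached.
pyrash would need torrun (Recipe 1), but torrun is never obtained.
torrun would need pyrash (Recipe 7), but pyrash is never obtained.
Reached: lamven, eskrun, and irdqil — 3 of the 6.

3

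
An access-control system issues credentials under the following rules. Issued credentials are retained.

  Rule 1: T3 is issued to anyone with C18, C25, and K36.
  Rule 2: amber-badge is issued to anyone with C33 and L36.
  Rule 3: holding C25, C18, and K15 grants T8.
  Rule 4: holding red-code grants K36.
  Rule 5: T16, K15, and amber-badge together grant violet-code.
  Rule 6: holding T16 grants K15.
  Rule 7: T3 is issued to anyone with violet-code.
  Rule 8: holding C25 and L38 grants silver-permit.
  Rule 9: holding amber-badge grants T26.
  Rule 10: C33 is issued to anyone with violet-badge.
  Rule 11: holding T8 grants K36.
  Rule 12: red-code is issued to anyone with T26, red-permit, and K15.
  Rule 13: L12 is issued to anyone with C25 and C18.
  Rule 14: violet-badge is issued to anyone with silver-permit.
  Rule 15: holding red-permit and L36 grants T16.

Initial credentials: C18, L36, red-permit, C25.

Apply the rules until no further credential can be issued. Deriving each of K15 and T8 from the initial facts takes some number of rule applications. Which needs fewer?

K15

K15: Holding red-permit and L36 grants T16 (Rule 15). Holding T16 grants K15 (Rule 6). [2 rule applications]
T8: Holding red-permit and L36 grants T16 (Rule 15). Holding T16 grants K15 (Rule 6). Holding C25, C18, and K15 grants T8 (Rule 3). [3 rule applications]
K15 needs fewer.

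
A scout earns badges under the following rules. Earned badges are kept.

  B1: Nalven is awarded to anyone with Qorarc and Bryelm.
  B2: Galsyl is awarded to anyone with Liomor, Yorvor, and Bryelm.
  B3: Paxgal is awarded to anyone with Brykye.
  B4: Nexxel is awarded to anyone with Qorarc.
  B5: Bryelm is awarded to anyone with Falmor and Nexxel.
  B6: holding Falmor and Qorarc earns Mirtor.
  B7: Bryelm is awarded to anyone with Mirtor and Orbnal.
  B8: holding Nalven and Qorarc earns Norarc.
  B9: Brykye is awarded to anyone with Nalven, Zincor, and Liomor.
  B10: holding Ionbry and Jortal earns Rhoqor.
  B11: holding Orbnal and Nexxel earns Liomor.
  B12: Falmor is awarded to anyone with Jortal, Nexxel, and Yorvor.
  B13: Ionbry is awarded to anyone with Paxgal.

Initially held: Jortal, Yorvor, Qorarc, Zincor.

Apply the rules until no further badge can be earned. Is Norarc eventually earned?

Yes

With Qorarc, Nexxel is earned (B4).
With Jortal, Nexxel, and Yorvor, Falmor is earned (B12).
With Falmor and Nexxel, Bryelm is earned (B5).
With Qorarc and Bryelm, Nalven is earned (B1).
With Nalven and Qorarc, Norarc is earned (B8).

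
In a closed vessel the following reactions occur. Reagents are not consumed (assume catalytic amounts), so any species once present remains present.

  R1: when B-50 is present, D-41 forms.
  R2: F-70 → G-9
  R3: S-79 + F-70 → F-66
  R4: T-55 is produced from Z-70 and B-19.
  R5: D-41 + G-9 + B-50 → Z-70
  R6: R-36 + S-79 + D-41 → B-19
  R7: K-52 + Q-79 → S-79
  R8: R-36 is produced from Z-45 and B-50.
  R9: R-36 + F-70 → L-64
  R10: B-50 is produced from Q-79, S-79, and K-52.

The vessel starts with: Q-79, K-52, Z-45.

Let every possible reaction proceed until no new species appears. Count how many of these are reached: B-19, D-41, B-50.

K-52 and Q-79 present → S-79 forms (R7).
Q-79, S-79, and K-52 present → B-50 forms (R10).
Z-45 and B-50 present → R-36 forms (R8).
B-50 present → D-41 forms (R1).
R-36, S-79, and D-41 present → B-19 forms (R6).
B-19: reached.
D-41: reached.
B-50: reached.
All 3 are reached.

3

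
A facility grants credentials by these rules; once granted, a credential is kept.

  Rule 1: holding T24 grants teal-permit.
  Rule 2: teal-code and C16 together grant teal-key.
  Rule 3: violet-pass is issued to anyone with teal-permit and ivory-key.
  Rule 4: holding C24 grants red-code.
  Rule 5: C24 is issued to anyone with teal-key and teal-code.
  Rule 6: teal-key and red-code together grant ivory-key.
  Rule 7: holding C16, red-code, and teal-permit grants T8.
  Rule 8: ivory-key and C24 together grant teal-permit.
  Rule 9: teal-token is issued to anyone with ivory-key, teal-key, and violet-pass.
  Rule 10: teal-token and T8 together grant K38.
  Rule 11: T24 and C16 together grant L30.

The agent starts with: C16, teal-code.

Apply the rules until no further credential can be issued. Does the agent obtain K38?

Holding teal-code and C16 grants teal-key (Rule 2).
Holding teal-key and teal-code grants C24 (Rule 5).
Holding C24 grants red-code (Rule 4).
Holding teal-key and red-code grants ivory-key (Rule 6).
Holding ivory-key and C24 grants teal-permit (Rule 8).
Holding teal-permit and ivory-key grants violet-pass (Rule 3).
Holding C16, red-code, and teal-permit grants T8 (Rule 7).
Holding ivory-key, teal-key, and violet-pass grants teal-token (Rule 9).
Holding teal-token and T8 grants K38 (Rule 10).

Yes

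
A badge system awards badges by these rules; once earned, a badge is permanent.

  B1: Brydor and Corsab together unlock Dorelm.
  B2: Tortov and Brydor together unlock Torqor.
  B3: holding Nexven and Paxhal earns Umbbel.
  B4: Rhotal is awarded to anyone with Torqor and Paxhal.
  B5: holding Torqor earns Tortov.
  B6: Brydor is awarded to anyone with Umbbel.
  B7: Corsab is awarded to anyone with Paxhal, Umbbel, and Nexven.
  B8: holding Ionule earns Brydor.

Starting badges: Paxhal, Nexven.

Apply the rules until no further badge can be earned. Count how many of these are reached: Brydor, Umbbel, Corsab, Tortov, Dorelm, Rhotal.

4

With Nexven and Paxhal, Umbbel is earned (B3).
With Paxhal, Umbbel, and Nexven, Corsab is earned (B7).
With Umbbel, Brydor is earned (B6).
With Brydor and Corsab, Dorelm is earned (B1).
Brydor: reached.
Umbbel: reached.
Corsab: reached.
Tortov would need Torqor (B5), but Torqor is never earned.
Dorelm: reached.
Rhotal would need Torqor and Paxhal (B4), but Torqor is never earned.
Reached: Brydor, Umbbel, Corsab, and Dorelm — 4 of the 6.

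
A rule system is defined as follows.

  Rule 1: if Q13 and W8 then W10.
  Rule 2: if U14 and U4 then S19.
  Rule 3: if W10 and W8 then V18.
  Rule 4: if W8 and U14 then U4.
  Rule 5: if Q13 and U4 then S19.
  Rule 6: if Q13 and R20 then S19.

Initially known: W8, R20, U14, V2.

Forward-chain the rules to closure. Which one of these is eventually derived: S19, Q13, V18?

S19

From W8 and U14, Rule 4 gives U4.
From U14 and U4, Rule 2 gives S19.
V18 would need W10 and W8 (Rule 3), but W10 is never established. No rule produces Q13, and it is not given.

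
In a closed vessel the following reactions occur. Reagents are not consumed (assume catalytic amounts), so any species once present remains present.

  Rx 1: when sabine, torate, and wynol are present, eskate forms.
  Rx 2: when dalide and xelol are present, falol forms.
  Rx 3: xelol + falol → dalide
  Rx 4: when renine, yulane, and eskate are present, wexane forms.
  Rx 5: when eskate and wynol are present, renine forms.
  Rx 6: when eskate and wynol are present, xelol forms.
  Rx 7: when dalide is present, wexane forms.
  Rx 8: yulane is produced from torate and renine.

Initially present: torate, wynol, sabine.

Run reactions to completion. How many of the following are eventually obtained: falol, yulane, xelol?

2

sabine, torate, and wynol present → eskate forms (Rx 1).
eskate and wynol present → renine forms (Rx 5).
eskate and wynol present → xelol forms (Rx 6).
torate and renine present → yulane forms (Rx 8).
falol would need dalide and xelol (Rx 2), but dalide never forms.
yulane: reached.
xelol: reached.
Reached: yulane and xelol — 2 of the 3.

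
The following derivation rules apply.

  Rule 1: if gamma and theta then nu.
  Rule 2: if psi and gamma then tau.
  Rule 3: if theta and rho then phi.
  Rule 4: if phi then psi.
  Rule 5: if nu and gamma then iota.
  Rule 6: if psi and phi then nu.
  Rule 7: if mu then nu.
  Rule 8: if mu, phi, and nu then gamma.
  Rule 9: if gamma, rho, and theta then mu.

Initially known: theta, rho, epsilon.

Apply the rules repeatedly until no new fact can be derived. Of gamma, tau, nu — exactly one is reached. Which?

From theta and rho, Rule 3 gives phi.
phi holds, so psi follows (Rule 4).
From psi and phi, Rule 6 gives nu.
gamma would need mu, phi, and nu (Rule 8), but mu is never established. tau would need psi and gamma (Rule 2), but gamma is never established.

nu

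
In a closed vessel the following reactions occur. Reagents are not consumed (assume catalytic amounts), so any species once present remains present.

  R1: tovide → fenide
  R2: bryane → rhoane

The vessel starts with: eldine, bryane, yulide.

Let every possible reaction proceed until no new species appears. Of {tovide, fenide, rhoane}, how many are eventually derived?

1

bryane present → rhoane forms (R2).
No rule produces tovide, and it is not given.
fenide would need tovide (R1), but tovide never forms.
rhoane: reached.
Reached: rhoane — 1 of the 3.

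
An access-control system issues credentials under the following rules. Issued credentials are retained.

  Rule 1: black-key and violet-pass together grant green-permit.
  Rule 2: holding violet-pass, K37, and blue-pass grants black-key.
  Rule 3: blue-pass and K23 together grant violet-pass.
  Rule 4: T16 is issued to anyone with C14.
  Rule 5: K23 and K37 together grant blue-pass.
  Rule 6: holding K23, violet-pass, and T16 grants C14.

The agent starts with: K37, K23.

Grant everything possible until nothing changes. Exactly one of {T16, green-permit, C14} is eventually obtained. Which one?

green-permit

Holding K23 and K37 grants blue-pass (Rule 5).
Holding blue-pass and K23 grants violet-pass (Rule 3).
Holding violet-pass, K37, and blue-pass grants black-key (Rule 2).
Holding black-key and violet-pass grants green-permit (Rule 1).
T16 would need C14 (Rule 4), but C14 is never granted. C14 would need K23, violet-pass, and T16 (Rule 6), but T16 is never granted.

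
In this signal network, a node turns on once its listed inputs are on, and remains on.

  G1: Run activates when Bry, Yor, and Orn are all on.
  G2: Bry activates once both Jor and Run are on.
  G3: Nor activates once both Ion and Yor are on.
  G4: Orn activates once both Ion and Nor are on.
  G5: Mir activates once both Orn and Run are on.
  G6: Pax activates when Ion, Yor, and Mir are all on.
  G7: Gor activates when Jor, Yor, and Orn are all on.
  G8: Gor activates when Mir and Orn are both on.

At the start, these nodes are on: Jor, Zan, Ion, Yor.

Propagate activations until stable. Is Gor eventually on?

G3: Ion and Yor on → Nor on.
G4: Ion and Nor on → Orn on.
Jor, Yor, and Orn are on, so Gor activates (G7).

Yes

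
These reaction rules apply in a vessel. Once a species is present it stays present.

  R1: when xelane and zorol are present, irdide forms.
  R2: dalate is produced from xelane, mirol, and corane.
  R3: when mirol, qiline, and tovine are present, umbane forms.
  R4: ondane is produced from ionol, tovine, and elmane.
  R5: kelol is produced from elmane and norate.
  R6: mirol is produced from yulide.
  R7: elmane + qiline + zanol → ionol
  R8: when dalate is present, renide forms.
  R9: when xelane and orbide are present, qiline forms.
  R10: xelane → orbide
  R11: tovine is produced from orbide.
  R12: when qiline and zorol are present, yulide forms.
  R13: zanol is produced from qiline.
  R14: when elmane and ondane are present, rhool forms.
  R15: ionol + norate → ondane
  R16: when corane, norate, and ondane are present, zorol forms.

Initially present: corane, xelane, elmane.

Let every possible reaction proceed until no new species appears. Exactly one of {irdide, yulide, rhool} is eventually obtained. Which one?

xelane present → orbide forms (R10).
xelane and orbide present → qiline forms (R9).
orbide present → tovine forms (R11).
qiline present → zanol forms (R13).
elmane, qiline, and zanol present → ionol forms (R7).
ionol, tovine, and elmane present → ondane forms (R4).
elmane and ondane present → rhool forms (R14).
yulide would need qiline and zorol (R12), but zorol never forms. irdide would need xelane and zorol (R1), but zorol never forms.

rhool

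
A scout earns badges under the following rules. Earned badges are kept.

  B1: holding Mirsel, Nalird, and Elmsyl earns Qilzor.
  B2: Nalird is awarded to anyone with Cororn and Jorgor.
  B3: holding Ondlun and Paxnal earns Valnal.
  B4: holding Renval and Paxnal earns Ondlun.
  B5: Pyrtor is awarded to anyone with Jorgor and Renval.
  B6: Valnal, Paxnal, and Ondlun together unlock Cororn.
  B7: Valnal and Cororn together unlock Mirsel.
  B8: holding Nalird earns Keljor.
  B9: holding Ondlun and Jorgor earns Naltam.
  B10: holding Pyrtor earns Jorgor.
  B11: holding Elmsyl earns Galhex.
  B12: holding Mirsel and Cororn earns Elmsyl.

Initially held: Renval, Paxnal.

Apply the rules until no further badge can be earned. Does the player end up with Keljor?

No

Keljor would need Nalird (B8), but Nalird is never earned.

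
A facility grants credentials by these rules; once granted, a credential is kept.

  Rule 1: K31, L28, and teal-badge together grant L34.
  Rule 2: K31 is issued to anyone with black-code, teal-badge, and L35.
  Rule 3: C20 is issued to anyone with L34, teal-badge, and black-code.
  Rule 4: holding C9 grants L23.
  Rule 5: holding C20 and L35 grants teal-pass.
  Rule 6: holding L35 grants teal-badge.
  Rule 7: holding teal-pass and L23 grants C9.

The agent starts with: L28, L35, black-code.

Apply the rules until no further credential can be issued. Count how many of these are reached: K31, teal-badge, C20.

Holding L35 grants teal-badge (Rule 6).
Holding black-code, teal-badge, and L35 grants K31 (Rule 2).
Holding K31, L28, and teal-badge grants L34 (Rule 1).
Holding L34, teal-badge, and black-code grants C20 (Rule 3).
K31: reached.
teal-badge: reached.
C20: reached.
All 3 are reached.

3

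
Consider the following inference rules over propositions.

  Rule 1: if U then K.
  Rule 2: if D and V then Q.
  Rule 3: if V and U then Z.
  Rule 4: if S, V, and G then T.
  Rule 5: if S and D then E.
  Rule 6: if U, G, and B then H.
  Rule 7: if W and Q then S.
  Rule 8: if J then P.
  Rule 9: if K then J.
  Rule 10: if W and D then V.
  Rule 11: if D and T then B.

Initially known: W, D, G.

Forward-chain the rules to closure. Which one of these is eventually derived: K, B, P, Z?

W and D hold, so V follows (Rule 10).
From D and V, Rule 2 gives Q.
W and Q hold, so S follows (Rule 7).
S, V, and G hold, so T follows (Rule 4).
D and T hold, so B follows (Rule 11).
Z would need V and U (Rule 3), but U is never established. P would need J (Rule 8), but J is never established. K would need U (Rule 1), but U is never established.

B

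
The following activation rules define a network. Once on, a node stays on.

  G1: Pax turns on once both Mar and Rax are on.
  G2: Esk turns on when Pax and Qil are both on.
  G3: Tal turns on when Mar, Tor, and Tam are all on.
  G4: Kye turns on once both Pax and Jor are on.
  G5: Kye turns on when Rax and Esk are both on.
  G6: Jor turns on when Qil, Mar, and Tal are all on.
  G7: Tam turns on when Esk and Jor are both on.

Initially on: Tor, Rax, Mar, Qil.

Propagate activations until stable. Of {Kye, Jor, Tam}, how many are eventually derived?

1

Mar and Rax are on, so Pax turns on (G1).
G2: Pax and Qil on → Esk on.
G5: Rax and Esk on → Kye on.
Kye: reached.
Jor would need Qil, Mar, and Tal (G6), but Tal never turns on.
Tam would need Esk and Jor (G7), but Jor never turns on.
Reached: Kye — 1 of the 3.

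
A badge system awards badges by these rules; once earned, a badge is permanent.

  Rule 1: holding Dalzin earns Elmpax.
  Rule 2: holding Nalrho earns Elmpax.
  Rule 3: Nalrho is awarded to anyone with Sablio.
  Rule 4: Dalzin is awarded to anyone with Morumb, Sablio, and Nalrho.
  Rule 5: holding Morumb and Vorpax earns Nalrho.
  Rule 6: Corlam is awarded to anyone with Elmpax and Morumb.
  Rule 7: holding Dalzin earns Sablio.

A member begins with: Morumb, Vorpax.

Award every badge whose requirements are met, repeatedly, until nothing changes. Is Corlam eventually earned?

With Morumb and Vorpax, Nalrho is earned (Rule 5).
With Nalrho, Elmpax is earned (Rule 2).
With Elmpax and Morumb, Corlam is earned (Rule 6).

Yes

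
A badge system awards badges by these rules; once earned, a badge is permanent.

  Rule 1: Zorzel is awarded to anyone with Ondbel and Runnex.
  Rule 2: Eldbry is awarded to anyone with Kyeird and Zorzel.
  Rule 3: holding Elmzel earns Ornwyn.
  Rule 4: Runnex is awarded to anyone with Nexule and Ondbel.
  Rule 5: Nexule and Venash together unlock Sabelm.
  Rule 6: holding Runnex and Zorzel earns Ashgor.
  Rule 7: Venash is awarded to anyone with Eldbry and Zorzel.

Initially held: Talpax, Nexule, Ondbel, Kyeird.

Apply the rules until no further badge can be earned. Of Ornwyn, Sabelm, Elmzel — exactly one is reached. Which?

With Nexule and Ondbel, Runnex is earned (Rule 4).
With Ondbel and Runnex, Zorzel is earned (Rule 1).
With Kyeird and Zorzel, Eldbry is earned (Rule 2).
With Eldbry and Zorzel, Venash is earned (Rule 7).
With Nexule and Venash, Sabelm is earned (Rule 5).
Ornwyn would need Elmzel (Rule 3), but Elmzel is never earned. No rule produces Elmzel, and it is not given.

Sabelm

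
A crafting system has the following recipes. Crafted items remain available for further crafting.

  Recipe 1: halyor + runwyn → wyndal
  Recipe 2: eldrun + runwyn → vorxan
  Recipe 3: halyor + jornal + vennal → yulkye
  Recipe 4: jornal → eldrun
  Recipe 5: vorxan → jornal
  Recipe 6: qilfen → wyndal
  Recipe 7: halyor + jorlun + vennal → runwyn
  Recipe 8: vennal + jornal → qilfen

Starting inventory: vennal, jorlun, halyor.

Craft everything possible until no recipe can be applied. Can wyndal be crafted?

halyor + jorlun + vennal → runwyn (Recipe 7).
Using Recipe 1, halyor and runwyn make wyndal.

Yes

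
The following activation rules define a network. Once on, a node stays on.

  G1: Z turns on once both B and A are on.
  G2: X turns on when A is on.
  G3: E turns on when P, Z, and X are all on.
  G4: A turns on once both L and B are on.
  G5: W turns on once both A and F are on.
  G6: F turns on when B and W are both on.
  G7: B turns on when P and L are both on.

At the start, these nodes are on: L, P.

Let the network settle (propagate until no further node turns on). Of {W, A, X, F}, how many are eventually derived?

G7: P and L on → B on.
G4: L and B on → A on.
G2: A on → X on.
W would need A and F (G5), but F never turns on.
A: reached.
X: reached.
F would need B and W (G6), but W never turns on.
Reached: A and X — 2 of the 4.

2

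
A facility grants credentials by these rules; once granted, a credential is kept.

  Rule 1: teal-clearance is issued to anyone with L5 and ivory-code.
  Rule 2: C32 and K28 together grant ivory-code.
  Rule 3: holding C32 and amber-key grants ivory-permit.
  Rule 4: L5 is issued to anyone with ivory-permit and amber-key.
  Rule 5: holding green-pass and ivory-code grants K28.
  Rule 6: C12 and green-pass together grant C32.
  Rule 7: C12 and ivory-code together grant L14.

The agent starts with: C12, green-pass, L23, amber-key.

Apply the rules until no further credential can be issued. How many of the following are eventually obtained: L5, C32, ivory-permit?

3

Holding C12 and green-pass grants C32 (Rule 6).
Holding C32 and amber-key grants ivory-permit (Rule 3).
Holding ivory-permit and amber-key grants L5 (Rule 4).
L5: reached.
C32: reached.
ivory-permit: reached.
All 3 are reached.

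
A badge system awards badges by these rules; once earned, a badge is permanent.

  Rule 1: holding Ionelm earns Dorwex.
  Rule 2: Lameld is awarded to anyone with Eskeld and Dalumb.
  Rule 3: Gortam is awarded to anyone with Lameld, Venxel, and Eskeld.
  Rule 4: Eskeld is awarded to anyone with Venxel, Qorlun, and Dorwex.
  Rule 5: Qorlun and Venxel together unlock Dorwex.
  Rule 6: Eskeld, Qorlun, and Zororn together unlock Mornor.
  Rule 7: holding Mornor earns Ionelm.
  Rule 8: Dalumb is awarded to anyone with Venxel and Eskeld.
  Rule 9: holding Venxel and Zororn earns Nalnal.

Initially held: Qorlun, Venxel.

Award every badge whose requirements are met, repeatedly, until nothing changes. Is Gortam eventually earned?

Yes

With Qorlun and Venxel, Dorwex is earned (Rule 5).
With Venxel, Qorlun, and Dorwex, Eskeld is earned (Rule 4).
With Venxel and Eskeld, Dalumb is earned (Rule 8).
With Eskeld and Dalumb, Lameld is earned (Rule 2).
With Lameld, Venxel, and Eskeld, Gortam is earned (Rule 3).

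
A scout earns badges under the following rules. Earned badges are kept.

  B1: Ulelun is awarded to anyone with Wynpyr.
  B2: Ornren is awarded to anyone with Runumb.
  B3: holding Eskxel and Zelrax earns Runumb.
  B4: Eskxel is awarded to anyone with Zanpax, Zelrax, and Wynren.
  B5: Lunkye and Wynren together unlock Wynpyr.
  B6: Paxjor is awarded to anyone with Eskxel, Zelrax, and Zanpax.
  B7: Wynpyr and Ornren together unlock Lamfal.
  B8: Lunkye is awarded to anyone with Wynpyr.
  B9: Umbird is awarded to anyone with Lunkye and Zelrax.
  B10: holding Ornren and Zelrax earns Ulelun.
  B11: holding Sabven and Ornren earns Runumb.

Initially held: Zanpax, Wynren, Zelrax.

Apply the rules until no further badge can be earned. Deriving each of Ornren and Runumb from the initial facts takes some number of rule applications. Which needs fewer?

Runumb

Runumb: With Zanpax, Zelrax, and Wynren, Eskxel is earned (B4). With Eskxel and Zelrax, Runumb is earned (B3). [2 rule applications]
Ornren: With Zanpax, Zelrax, and Wynren, Eskxel is earned (B4). With Eskxel and Zelrax, Runumb is earned (B3). With Runumb, Ornren is earned (B2). [3 rule applications]
Runumb needs fewer.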